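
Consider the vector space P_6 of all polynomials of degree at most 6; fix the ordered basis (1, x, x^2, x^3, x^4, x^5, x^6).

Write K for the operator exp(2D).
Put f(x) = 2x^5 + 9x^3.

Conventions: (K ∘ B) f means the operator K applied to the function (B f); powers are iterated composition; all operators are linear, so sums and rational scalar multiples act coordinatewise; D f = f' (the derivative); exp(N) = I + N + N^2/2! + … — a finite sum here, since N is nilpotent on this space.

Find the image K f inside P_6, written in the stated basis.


order-1 term: 20x^4 + 54x^2
order-2 term: 80x^3 + 108x
order-3 term: 160x^2 + 72
order-4 term: 160x
order-5 term: 64
the series for exp(2D) f terminates at order 5
exp(2D) f = 2x^5 + 20x^4 + 89x^3 + 214x^2 + 268x + 136

the result is g(x) = 2x^5 + 20x^4 + 89x^3 + 214x^2 + 268x + 136


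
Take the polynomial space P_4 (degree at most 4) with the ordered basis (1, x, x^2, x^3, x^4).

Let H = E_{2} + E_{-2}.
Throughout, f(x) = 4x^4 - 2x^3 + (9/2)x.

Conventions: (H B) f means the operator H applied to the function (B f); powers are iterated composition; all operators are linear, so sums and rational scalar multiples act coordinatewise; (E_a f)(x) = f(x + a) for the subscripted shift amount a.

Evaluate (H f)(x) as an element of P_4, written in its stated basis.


the result is g(x) = 8x^4 - 4x^3 + 192x^2 - 39x + 128

E_{2} f = 4x^4 + 30x^3 + 84x^2 + (217/2)x + 57
E_{-2} f = 4x^4 - 34x^3 + 108x^2 - (295/2)x + 71
(E_{2} + E_{-2}) f = 8x^4 - 4x^3 + 192x^2 - 39x + 128


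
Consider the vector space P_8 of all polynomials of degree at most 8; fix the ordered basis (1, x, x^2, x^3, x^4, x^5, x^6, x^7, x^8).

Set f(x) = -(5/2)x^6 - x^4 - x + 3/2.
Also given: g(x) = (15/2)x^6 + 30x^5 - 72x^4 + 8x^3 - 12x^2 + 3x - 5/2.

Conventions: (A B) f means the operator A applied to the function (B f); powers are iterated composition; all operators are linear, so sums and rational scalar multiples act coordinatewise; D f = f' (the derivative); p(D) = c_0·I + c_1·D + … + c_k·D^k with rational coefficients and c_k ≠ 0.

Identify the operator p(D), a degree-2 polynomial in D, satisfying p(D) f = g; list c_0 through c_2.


D^0 f = -(5/2)x^6 - x^4 - x + 3/2
D^1 f = -15x^5 - 4x^3 - 1
D^2 f = -75x^4 - 12x^2
matching coefficients of g against c_0 f + c_1 Df + … from the top degree down determines the c_i
solution: c_0 = -3, c_1 = -2, c_2 = 1

c_0 = -3, c_1 = -2, c_2 = 1


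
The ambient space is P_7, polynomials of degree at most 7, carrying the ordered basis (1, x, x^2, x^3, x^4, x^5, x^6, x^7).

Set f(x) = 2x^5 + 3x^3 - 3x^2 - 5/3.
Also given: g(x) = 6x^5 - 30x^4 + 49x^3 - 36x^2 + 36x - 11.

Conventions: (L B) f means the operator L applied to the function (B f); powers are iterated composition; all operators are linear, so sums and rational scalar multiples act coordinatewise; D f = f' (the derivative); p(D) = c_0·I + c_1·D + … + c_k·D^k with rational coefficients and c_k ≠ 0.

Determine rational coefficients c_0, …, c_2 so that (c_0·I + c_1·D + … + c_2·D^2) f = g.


D^0 f = 2x^5 + 3x^3 - 3x^2 - 5/3
D^1 f = 10x^4 + 9x^2 - 6x
D^2 f = 40x^3 + 18x - 6
matching coefficients of g against c_0 f + c_1 Df + … from the top degree down determines the c_i
solution: c_0 = 3, c_1 = -3, c_2 = 1

p(D) = 3·I − 3·D + D^2, i.e. c_0 = 3, c_1 = -3, c_2 = 1


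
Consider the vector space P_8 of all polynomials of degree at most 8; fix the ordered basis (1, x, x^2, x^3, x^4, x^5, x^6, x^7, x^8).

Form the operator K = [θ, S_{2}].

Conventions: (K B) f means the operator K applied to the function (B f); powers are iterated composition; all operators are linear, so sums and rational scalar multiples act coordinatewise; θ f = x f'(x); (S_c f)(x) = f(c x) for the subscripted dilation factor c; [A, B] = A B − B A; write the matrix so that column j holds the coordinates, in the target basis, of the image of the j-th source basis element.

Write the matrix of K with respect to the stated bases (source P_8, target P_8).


the matrix is [[0, 0, 0, 0, 0, 0, 0, 0, 0]; [0, 0, 0, 0, 0, 0, 0, 0, 0]; [0, 0, 0, 0, 0, 0, 0, 0, 0]; [0, 0, 0, 0, 0, 0, 0, 0, 0]; [0, 0, 0, 0, 0, 0, 0, 0, 0]; [0, 0, 0, 0, 0, 0, 0, 0, 0]; [0, 0, 0, 0, 0, 0, 0, 0, 0]; [0, 0, 0, 0, 0, 0, 0, 0, 0]; [0, 0, 0, 0, 0, 0, 0, 0, 0]] (rows listed top to bottom)

image of 1: 0
image of x: 0
image of x^2: 0
image of x^3: 0
image of x^4: 0
image of x^5: 0
image of x^6: 0
image of x^7: 0
image of x^8: 0
each image's coordinates form column j of the matrix


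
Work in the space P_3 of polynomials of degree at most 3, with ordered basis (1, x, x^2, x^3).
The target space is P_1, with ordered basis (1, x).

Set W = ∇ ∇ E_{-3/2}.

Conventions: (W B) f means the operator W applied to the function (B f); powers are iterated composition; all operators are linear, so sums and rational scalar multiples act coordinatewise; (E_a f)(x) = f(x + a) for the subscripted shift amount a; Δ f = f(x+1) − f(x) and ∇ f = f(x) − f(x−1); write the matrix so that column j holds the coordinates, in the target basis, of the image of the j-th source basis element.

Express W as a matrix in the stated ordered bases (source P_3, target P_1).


image of 1: 0
image of x: 0
image of x^2: 2
image of x^3: 6x - 15
each image's coordinates form column j of the matrix

the matrix is [[0, 0, 2, -15]; [0, 0, 0, 6]] (rows listed top to bottom)


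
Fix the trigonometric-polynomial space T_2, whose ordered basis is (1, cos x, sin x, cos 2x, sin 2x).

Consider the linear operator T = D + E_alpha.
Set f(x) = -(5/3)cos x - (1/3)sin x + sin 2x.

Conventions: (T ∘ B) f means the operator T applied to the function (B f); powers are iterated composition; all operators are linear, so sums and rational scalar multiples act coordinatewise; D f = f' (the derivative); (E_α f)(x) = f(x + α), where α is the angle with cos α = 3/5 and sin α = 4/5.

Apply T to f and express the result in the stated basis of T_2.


the image equals g(x) = -(8/5)cos x + (14/5)sin x + (74/25)cos 2x - (7/25)sin 2x

D f = -(1/3)cos x + (5/3)sin x + 2cos 2x
E_alpha f = -(19/15)cos x + (17/15)sin x + (24/25)cos 2x - (7/25)sin 2x
(D + E_alpha) f = -(8/5)cos x + (14/5)sin x + (74/25)cos 2x - (7/25)sin 2x


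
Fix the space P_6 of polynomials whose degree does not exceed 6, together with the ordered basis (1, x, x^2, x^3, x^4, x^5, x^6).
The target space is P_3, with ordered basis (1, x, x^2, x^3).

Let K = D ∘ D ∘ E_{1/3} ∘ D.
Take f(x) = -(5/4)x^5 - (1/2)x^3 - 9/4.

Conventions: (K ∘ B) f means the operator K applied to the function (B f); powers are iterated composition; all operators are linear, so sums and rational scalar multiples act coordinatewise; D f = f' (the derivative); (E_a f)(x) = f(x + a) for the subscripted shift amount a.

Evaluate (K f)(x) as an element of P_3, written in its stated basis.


g(x) = -75x^2 - 50x - 34/3

D f = -(25/4)x^4 - (3/2)x^2
E_{1/3} D f = -(25/4)x^4 - (25/3)x^3 - (17/3)x^2 - (52/27)x - 79/324
D E_{1/3} D f = -25x^3 - 25x^2 - (34/3)x - 52/27
D (D ∘ E_{1/3}) D f = -75x^2 - 50x - 34/3


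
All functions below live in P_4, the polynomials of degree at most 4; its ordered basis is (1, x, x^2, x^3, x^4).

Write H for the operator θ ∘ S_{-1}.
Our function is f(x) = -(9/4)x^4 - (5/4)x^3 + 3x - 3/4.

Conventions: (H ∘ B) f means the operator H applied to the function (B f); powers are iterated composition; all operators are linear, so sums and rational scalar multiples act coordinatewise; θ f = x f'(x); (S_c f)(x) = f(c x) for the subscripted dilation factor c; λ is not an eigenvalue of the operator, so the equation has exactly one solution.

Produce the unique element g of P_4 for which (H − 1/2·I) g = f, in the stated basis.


write g with unknown coordinates in the stated basis and equate coefficients in (H − 1/2·I) g = f
solving from the highest basis element down gives g = -(9/14)x^4 + (5/14)x^3 - 2x + 3/2
check: H g = -(18/7)x^4 - (15/14)x^3 + 2x
so H g − 1/2·g = -(9/4)x^4 - (5/4)x^3 + 3x - 3/4 = f ✓

the image equals g(x) = -(9/14)x^4 + (5/14)x^3 - 2x + 3/2


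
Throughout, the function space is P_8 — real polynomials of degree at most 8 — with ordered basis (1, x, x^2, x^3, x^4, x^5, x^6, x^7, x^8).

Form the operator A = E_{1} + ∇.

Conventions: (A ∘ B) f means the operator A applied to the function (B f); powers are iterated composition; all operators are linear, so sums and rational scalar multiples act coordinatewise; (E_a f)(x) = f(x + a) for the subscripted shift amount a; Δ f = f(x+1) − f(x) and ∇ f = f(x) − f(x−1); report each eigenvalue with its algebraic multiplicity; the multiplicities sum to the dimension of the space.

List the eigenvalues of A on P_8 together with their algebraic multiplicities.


λ = 1 (multiplicity 9)

image of 1: 1
image of x: x + 2
image of x^2: x^2 + 4x
image of x^3: x^3 + 6x^2 + 2
image of x^4: x^4 + 8x^3 + 8x
image of x^5: x^5 + 10x^4 + 20x^2 + 2
image of x^6: x^6 + 12x^5 + 40x^3 + 12x
image of x^7: x^7 + 14x^6 + 70x^4 + 42x^2 + 2
image of x^8: x^8 + 16x^7 + 112x^5 + 112x^3 + 16x
the matrix is upper triangular; its diagonal is (1, 1, 1, 1, 1, 1, 1, 1, 1)
for a triangular matrix the eigenvalues are the diagonal entries, with algebraic multiplicity their repetition count


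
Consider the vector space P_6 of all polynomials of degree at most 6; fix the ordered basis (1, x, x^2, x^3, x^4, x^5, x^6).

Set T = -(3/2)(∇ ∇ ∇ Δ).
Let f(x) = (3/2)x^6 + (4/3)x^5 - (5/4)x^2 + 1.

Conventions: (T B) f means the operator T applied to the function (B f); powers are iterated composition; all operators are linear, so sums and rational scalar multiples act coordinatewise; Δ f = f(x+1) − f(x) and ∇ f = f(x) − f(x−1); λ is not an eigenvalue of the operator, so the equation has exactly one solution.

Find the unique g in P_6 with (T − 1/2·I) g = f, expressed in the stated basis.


the result is g(x) = -3x^6 - (8/3)x^5 + (6485/2)x^2 - 5520x + 3358

write g with unknown coordinates in the stated basis and equate coefficients in (T − 1/2·I) g = f
solving from the highest basis element down gives g = -3x^6 - (8/3)x^5 + (6485/2)x^2 - 5520x + 3358
check: T g = 1620x^2 - 2760x + 1680
so T g − 1/2·g = (3/2)x^6 + (4/3)x^5 - (5/4)x^2 + 1 = f ✓


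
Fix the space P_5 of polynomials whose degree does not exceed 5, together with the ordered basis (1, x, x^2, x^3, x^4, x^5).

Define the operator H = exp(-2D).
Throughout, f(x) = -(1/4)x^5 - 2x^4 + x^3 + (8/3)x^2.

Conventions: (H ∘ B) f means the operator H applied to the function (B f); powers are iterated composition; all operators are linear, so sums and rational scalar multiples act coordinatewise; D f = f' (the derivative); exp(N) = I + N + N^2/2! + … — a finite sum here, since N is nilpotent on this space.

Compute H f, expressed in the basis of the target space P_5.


the result is g(x) = -(1/4)x^5 + (1/2)x^4 + 7x^3 - (94/3)x^2 + (136/3)x - 64/3

order-1 term: (5/2)x^4 + 16x^3 - 6x^2 - (32/3)x
order-2 term: -10x^3 - 48x^2 + 12x + 32/3
order-3 term: 20x^2 + 64x - 8
order-4 term: -20x - 32
order-5 term: 8
the series for exp(-2D) f terminates at order 5
exp(-2D) f = -(1/4)x^5 + (1/2)x^4 + 7x^3 - (94/3)x^2 + (136/3)x - 64/3


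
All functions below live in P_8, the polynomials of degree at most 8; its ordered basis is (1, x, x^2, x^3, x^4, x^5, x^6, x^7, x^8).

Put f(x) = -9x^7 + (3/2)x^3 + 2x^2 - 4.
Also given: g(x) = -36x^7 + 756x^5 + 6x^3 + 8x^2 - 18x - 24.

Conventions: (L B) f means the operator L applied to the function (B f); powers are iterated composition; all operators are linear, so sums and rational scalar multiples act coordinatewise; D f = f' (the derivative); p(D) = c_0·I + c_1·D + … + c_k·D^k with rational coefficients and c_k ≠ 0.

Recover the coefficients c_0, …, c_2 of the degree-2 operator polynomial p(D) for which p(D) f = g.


D^0 f = -9x^7 + (3/2)x^3 + 2x^2 - 4
D^1 f = -63x^6 + (9/2)x^2 + 4x
D^2 f = -378x^5 + 9x + 4
matching coefficients of g against c_0 f + c_1 Df + … from the top degree down determines the c_i
solution: c_0 = 4, c_1 = 0, c_2 = -2

c_0 = 4, c_1 = 0, c_2 = -2


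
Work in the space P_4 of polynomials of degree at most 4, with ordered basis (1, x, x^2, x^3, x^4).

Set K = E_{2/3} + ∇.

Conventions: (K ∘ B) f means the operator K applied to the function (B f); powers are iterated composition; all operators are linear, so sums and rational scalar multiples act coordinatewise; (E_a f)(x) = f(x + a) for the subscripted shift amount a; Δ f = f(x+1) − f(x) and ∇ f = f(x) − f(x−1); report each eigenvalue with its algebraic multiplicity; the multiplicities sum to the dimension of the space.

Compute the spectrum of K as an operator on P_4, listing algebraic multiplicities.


λ = 1 (multiplicity 5)

image of 1: 1
image of x: x + 5/3
image of x^2: x^2 + (10/3)x - 5/9
image of x^3: x^3 + 5x^2 - (5/3)x + 35/27
image of x^4: x^4 + (20/3)x^3 - (10/3)x^2 + (140/27)x - 65/81
the matrix is upper triangular; its diagonal is (1, 1, 1, 1, 1)
for a triangular matrix the eigenvalues are the diagonal entries, with algebraic multiplicity their repetition count


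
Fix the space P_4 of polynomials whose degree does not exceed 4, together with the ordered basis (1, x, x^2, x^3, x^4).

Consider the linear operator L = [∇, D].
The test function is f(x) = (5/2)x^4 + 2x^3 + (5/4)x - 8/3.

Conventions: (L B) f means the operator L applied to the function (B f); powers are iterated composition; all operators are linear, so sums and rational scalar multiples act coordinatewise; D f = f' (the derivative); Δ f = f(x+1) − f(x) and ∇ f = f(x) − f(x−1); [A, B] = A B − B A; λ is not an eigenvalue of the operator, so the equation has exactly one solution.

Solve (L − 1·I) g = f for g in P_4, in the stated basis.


g(x) = -(5/2)x^4 - 2x^3 - (5/4)x + 8/3

write g with unknown coordinates in the stated basis and equate coefficients in (L − 1·I) g = f
solving from the highest basis element down gives g = -(5/2)x^4 - 2x^3 - (5/4)x + 8/3
check: L g = 0
so L g − 1·g = (5/2)x^4 + 2x^3 + (5/4)x - 8/3 = f ✓


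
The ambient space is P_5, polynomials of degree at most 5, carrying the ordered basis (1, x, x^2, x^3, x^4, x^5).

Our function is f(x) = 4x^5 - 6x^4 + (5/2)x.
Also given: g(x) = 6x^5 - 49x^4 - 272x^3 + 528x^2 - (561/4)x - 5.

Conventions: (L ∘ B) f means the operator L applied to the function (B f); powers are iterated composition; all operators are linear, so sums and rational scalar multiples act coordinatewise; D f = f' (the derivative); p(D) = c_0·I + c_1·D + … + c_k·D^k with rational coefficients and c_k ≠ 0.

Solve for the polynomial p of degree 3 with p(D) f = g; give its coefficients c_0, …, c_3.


D^0 f = 4x^5 - 6x^4 + (5/2)x
D^1 f = 20x^4 - 24x^3 + 5/2
D^2 f = 80x^3 - 72x^2
D^3 f = 240x^2 - 144x
matching coefficients of g against c_0 f + c_1 Df + … from the top degree down determines the c_i
solution: c_0 = 3/2, c_1 = -2, c_2 = -4, c_3 = 1

p(D) = (3/2)·I − 2·D − 4·D^2 + D^3, i.e. c_0 = 3/2, c_1 = -2, c_2 = -4, c_3 = 1


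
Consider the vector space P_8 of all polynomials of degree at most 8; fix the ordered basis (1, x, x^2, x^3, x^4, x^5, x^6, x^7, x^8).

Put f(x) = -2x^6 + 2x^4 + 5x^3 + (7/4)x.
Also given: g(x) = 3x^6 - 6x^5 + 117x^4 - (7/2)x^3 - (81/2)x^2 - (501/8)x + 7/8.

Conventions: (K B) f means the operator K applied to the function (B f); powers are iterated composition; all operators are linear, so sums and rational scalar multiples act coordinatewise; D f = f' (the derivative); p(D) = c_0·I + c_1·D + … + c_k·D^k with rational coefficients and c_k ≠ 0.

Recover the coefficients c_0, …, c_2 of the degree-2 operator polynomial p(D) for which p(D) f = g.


D^0 f = -2x^6 + 2x^4 + 5x^3 + (7/4)x
D^1 f = -12x^5 + 8x^3 + 15x^2 + 7/4
D^2 f = -60x^4 + 24x^2 + 30x
matching coefficients of g against c_0 f + c_1 Df + … from the top degree down determines the c_i
solution: c_0 = -3/2, c_1 = 1/2, c_2 = -2

p(D) = -(3/2)·I + (1/2)·D − 2·D^2, i.e. c_0 = -3/2, c_1 = 1/2, c_2 = -2


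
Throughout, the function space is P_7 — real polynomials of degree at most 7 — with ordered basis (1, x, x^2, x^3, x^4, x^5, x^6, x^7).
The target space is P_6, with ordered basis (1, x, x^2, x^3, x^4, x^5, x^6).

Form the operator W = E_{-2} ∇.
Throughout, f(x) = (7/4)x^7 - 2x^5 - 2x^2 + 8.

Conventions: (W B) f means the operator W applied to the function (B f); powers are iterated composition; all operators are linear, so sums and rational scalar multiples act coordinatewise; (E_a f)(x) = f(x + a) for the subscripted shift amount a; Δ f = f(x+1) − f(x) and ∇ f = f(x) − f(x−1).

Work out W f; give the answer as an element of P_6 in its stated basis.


the result is g(x) = (49/4)x^6 - (735/4)x^5 + (4615/4)x^4 - (15525/4)x^3 + (29497/4)x^2 - (30001/4)x + 12765/4

∇ f = (49/4)x^6 - (147/4)x^5 + (205/4)x^4 - (165/4)x^3 + (67/4)x^2 - (25/4)x + 7/4
E_{-2} ∇ f = (49/4)x^6 - (735/4)x^5 + (4615/4)x^4 - (15525/4)x^3 + (29497/4)x^2 - (30001/4)x + 12765/4


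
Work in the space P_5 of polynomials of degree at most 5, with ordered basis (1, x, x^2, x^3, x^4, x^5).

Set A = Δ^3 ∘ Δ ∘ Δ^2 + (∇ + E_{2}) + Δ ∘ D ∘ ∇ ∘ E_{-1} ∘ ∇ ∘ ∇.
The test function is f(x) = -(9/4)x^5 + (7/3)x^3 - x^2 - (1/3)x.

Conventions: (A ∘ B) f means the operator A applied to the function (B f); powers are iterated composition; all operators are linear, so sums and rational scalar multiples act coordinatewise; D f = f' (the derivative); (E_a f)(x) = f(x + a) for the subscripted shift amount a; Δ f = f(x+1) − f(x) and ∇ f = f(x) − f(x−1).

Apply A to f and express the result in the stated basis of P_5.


Δ f = -(45/4)x^4 - (45/2)x^3 - (31/2)x^2 - (25/4)x - 5/4
Δ Δ f = -45x^3 - 135x^2 - (287/2)x - 111/2
Δ Δ^2 f = -135x^2 - 405x - 647/2
Δ Δ Δ^2 f = -270x - 540
Δ Δ Δ Δ^2 f = -270
Δ Δ Δ Δ Δ^2 f = 0
∇ f = -(45/4)x^4 + (45/2)x^3 - (31/2)x^2 + (9/4)x + 3/4
E_{2} f = -(9/4)x^5 - (45/2)x^4 - (263/3)x^3 - 167x^2 - (469/3)x - 58
(∇ + E_{2}) f = -(9/4)x^5 - (135/4)x^4 - (391/6)x^3 - (365/2)x^2 - (1849/12)x - 229/4
∇ f = -(45/4)x^4 + (45/2)x^3 - (31/2)x^2 + (9/4)x + 3/4
∇ ∇ f = -45x^3 + 135x^2 - (287/2)x + 103/2
E_{-1} ∇ ∇ f = -45x^3 + 270x^2 - (1097/2)x + 375
∇ (E_{-1} ∘ ∇ ∘ ∇) f = -135x^2 + 675x - 1727/2
D ∇ (E_{-1} ∘ ∇ ∘ ∇) f = -270x + 675
Δ (D ∘ ∇) (E_{-1} ∘ ∇ ∘ ∇) f = -270
(Δ^3 ∘ Δ ∘ Δ^2 + (∇ + E_{2}) + Δ ∘ D ∘ ∇ ∘ E_{-1} ∘ ∇ ∘ ∇) f = -(9/4)x^5 - (135/4)x^4 - (391/6)x^3 - (365/2)x^2 - (1849/12)x - 1309/4

the image equals g(x) = -(9/4)x^5 - (135/4)x^4 - (391/6)x^3 - (365/2)x^2 - (1849/12)x - 1309/4


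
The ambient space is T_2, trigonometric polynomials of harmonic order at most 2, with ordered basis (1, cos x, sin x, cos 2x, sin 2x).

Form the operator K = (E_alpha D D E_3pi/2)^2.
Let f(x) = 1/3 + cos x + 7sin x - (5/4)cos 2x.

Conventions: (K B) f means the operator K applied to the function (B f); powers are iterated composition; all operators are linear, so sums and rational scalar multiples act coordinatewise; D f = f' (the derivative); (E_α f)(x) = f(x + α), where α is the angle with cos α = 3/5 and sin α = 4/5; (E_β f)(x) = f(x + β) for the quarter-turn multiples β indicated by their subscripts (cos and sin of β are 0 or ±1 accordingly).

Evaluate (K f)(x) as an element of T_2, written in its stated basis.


E_3pi/2 f = 1/3 - 7cos x + sin x + (5/4)cos 2x
D E_3pi/2 f = cos x + 7sin x - (5/2)sin 2x
D D E_3pi/2 f = 7cos x - sin x - 5cos 2x
E_alpha (D D E_3pi/2) f = (17/5)cos x - (31/5)sin x + (7/5)cos 2x + (24/5)sin 2x
E_3pi/2 (E_alpha D D E_3pi/2) f = (31/5)cos x + (17/5)sin x - (7/5)cos 2x - (24/5)sin 2x
D E_3pi/2 (E_alpha D D E_3pi/2) f = (17/5)cos x - (31/5)sin x - (48/5)cos 2x + (14/5)sin 2x
D D E_3pi/2 (E_alpha D D E_3pi/2) f = -(31/5)cos x - (17/5)sin x + (28/5)cos 2x + (96/5)sin 2x
E_alpha (D D E_3pi/2) (E_alpha D D E_3pi/2) f = -(161/25)cos x + (73/25)sin x + (2108/125)cos 2x - (1344/125)sin 2x

the result is g(x) = -(161/25)cos x + (73/25)sin x + (2108/125)cos 2x - (1344/125)sin 2x


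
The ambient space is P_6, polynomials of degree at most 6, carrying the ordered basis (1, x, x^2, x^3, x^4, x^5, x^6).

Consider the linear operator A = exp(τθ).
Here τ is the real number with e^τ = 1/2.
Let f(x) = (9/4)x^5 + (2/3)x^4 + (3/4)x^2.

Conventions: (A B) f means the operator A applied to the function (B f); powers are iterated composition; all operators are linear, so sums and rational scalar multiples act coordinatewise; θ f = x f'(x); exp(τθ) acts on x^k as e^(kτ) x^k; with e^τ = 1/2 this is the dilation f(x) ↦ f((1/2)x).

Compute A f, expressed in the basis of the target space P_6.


the image equals g(x) = (9/128)x^5 + (1/24)x^4 + (3/16)x^2

exp(τθ) x^k = e^(kτ) x^k; with e^τ = 1/2 this sends x^k to (1/2)^k x^k
x^2 ↦ 1/4 x^2
x^4 ↦ 1/16 x^4
x^5 ↦ 1/32 x^5
applying this coordinatewise to f: exp(τθ) f = (9/128)x^5 + (1/24)x^4 + (3/16)x^2


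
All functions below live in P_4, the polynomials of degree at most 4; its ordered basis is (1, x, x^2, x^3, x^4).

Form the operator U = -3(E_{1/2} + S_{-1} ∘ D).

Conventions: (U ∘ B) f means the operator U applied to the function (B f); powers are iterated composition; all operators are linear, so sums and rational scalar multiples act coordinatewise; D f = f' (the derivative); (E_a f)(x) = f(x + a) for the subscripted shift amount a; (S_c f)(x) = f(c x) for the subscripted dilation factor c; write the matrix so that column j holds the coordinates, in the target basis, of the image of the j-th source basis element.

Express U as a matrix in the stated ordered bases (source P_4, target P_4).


the matrix is [[-3, -9/2, -3/4, -3/8, -3/16]; [0, -3, 3, -9/4, -3/2]; [0, 0, -3, -27/2, -9/2]; [0, 0, 0, -3, 6]; [0, 0, 0, 0, -3]] (rows listed top to bottom)

image of 1: -3
image of x: -3x - 9/2
image of x^2: -3x^2 + 3x - 3/4
image of x^3: -3x^3 - (27/2)x^2 - (9/4)x - 3/8
image of x^4: -3x^4 + 6x^3 - (9/2)x^2 - (3/2)x - 3/16
each image's coordinates form column j of the matrix


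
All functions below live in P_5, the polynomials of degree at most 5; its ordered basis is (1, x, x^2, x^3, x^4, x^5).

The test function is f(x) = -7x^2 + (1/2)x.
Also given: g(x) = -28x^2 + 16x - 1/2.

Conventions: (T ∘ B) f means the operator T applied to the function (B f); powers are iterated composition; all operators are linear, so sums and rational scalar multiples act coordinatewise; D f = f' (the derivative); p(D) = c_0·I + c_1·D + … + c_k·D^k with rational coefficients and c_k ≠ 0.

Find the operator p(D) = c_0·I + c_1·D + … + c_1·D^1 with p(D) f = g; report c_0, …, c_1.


c_0 = 4, c_1 = -1

D^0 f = -7x^2 + (1/2)x
D^1 f = -14x + 1/2
matching coefficients of g against c_0 f + c_1 Df + … from the top degree down determines the c_i
solution: c_0 = 4, c_1 = -1


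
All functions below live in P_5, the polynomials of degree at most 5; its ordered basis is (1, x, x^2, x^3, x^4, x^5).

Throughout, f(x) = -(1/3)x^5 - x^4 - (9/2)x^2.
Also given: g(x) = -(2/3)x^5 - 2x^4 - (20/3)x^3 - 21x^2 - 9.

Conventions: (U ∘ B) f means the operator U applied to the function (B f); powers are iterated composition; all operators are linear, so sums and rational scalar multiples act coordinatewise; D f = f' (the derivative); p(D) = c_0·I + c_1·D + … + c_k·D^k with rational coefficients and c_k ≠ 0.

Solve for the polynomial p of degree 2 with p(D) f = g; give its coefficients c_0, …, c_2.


p(D) = 2·I + D^2, i.e. c_0 = 2, c_1 = 0, c_2 = 1

D^0 f = -(1/3)x^5 - x^4 - (9/2)x^2
D^1 f = -(5/3)x^4 - 4x^3 - 9x
D^2 f = -(20/3)x^3 - 12x^2 - 9
matching coefficients of g against c_0 f + c_1 Df + … from the top degree down determines the c_i
solution: c_0 = 2, c_1 = 0, c_2 = 1


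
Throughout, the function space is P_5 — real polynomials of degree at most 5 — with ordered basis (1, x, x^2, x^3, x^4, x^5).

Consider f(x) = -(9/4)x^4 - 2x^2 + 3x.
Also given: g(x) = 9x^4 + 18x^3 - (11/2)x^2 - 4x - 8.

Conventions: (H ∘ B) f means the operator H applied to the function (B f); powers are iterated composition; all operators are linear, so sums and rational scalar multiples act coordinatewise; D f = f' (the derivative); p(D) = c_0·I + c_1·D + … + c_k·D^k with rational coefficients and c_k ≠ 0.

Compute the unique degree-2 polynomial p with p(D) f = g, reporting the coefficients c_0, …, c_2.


p(D) = -4·I − 2·D + (1/2)·D^2, i.e. c_0 = -4, c_1 = -2, c_2 = 1/2

D^0 f = -(9/4)x^4 - 2x^2 + 3x
D^1 f = -9x^3 - 4x + 3
D^2 f = -27x^2 - 4
matching coefficients of g against c_0 f + c_1 Df + … from the top degree down determines the c_i
solution: c_0 = -4, c_1 = -2, c_2 = 1/2


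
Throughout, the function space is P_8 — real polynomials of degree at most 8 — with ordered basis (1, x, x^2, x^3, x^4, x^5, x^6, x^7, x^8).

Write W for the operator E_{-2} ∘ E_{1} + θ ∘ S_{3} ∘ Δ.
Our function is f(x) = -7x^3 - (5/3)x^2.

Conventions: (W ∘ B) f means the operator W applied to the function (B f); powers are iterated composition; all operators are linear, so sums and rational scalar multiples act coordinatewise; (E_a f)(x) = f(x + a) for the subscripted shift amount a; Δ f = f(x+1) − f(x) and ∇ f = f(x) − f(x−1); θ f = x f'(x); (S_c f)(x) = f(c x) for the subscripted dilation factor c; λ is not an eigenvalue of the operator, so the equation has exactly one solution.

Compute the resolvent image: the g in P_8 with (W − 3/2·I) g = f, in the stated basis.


g(x) = 14x^3 + (4294/3)x^2 + (35360/3)x - 62216/3

write g with unknown coordinates in the stated basis and equate coefficients in (W − 3/2·I) g = f
solving from the highest basis element down gives g = 14x^3 + (4294/3)x^2 + (35360/3)x - 62216/3
check: W g = 14x^3 + (6436/3)x^2 + 17680x - 31108
so W g − 3/2·g = -7x^3 - (5/3)x^2 = f ✓


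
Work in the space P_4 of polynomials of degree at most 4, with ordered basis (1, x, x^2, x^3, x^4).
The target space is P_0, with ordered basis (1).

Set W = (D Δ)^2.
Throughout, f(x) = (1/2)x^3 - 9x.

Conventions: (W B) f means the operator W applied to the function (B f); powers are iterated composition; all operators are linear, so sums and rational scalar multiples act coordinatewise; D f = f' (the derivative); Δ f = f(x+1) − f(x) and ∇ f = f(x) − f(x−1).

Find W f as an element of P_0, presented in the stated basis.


Δ f = (3/2)x^2 + (3/2)x - 17/2
D Δ f = 3x + 3/2
Δ (D Δ) f = 3
D Δ (D Δ) f = 0

g(x) = 0


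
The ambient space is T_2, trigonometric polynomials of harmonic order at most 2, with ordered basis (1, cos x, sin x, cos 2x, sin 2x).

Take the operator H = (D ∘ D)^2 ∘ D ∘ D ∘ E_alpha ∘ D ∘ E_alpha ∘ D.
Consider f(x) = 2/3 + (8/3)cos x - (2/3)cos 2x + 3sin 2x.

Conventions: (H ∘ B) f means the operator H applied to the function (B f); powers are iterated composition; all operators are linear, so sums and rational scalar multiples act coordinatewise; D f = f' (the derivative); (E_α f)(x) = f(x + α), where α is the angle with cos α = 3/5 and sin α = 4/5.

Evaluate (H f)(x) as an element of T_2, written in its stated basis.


D f = -(8/3)sin x + 6cos 2x + (4/3)sin 2x
E_alpha D f = -(32/15)cos x - (8/5)sin x - (2/5)cos 2x - (92/15)sin 2x
D E_alpha D f = -(8/5)cos x + (32/15)sin x - (184/15)cos 2x + (4/5)sin 2x
E_alpha (D ∘ E_alpha ∘ D) f = (56/75)cos x + (64/25)sin x + (1576/375)cos 2x + (1444/125)sin 2x
D E_alpha (D ∘ E_alpha ∘ D) f = (64/25)cos x - (56/75)sin x + (2888/125)cos 2x - (3152/375)sin 2x
D (D ∘ E_alpha) (D ∘ E_alpha ∘ D) f = -(56/75)cos x - (64/25)sin x - (6304/375)cos 2x - (5776/125)sin 2x
D (D ∘ D ∘ E_alpha ∘ D ∘ E_alpha ∘ D) f = -(64/25)cos x + (56/75)sin x - (11552/125)cos 2x + (12608/375)sin 2x
D D (D ∘ D ∘ E_alpha ∘ D ∘ E_alpha ∘ D) f = (56/75)cos x + (64/25)sin x + (25216/375)cos 2x + (23104/125)sin 2x
D (D ∘ D) (D ∘ D ∘ E_alpha ∘ D ∘ E_alpha ∘ D) f = (64/25)cos x - (56/75)sin x + (46208/125)cos 2x - (50432/375)sin 2x
D D (D ∘ D) (D ∘ D ∘ E_alpha ∘ D ∘ E_alpha ∘ D) f = -(56/75)cos x - (64/25)sin x - (100864/375)cos 2x - (92416/125)sin 2x

g(x) = -(56/75)cos x - (64/25)sin x - (100864/375)cos 2x - (92416/125)sin 2x


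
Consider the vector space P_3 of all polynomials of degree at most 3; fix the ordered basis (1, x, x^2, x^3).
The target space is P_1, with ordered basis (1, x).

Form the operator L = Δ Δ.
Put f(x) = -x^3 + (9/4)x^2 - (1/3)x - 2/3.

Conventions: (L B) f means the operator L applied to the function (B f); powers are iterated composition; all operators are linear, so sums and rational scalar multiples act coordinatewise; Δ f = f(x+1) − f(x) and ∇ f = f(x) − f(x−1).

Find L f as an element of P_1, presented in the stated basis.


the result is g(x) = -6x - 3/2

Δ f = -3x^2 + (3/2)x + 11/12
Δ Δ f = -6x - 3/2


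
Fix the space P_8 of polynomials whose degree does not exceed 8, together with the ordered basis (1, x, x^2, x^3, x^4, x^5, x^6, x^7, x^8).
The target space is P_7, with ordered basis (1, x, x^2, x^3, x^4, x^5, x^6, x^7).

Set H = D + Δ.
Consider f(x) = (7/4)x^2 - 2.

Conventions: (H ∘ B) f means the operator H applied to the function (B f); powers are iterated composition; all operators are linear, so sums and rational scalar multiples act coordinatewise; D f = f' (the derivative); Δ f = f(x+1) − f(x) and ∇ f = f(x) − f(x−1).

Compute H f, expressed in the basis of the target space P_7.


the image equals g(x) = 7x + 7/4

D f = (7/2)x
Δ f = (7/2)x + 7/4
(D + Δ) f = 7x + 7/4


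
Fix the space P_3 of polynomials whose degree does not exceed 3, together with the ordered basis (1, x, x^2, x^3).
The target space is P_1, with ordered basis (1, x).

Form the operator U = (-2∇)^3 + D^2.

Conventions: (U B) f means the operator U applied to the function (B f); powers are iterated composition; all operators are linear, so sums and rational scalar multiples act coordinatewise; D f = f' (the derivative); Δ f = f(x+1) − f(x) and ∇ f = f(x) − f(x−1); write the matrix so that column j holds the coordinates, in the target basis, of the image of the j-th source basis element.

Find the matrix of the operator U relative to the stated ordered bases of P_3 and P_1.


image of 1: 0
image of x: 0
image of x^2: 2
image of x^3: 6x - 48
each image's coordinates form column j of the matrix

the matrix is [[0, 0, 2, -48]; [0, 0, 0, 6]] (rows listed top to bottom)


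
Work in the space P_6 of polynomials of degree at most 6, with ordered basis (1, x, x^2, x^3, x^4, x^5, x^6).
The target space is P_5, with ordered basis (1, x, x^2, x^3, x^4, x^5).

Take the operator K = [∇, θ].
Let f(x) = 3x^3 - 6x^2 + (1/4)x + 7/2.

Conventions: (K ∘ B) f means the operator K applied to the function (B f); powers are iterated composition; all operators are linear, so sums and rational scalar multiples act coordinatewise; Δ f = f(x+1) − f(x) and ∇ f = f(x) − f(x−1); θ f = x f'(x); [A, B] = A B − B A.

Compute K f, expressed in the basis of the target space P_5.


the image equals g(x) = 9x^2 - 30x + 85/4

θ f = 9x^3 - 12x^2 + (1/4)x
∇ θ f = 27x^2 - 51x + 85/4
∇ f = 9x^2 - 21x + 37/4
θ ∇ f = 18x^2 - 21x
[∇, θ] f = 9x^2 - 30x + 85/4


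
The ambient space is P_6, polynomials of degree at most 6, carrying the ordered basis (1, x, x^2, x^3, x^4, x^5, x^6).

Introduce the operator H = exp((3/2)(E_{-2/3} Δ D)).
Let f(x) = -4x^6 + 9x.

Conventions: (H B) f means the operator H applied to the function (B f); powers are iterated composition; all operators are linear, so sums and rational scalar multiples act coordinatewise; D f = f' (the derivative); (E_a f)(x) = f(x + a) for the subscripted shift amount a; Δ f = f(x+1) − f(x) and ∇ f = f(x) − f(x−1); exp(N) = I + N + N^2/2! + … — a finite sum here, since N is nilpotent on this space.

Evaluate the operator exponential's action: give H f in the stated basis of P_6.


order-1 term: -180x^4 + 120x^3 - 120x^2 + (100/3)x - 44/9
order-2 term: -1620x^2 + 1080x - 450
order-3 term: -1620
the series for exp((3/2)(E_{-2/3} Δ D)) f terminates at order 3
exp((3/2)(E_{-2/3} Δ D)) f = -4x^6 - 180x^4 + 120x^3 - 1740x^2 + (3367/3)x - 18674/9

the result is g(x) = -4x^6 - 180x^4 + 120x^3 - 1740x^2 + (3367/3)x - 18674/9


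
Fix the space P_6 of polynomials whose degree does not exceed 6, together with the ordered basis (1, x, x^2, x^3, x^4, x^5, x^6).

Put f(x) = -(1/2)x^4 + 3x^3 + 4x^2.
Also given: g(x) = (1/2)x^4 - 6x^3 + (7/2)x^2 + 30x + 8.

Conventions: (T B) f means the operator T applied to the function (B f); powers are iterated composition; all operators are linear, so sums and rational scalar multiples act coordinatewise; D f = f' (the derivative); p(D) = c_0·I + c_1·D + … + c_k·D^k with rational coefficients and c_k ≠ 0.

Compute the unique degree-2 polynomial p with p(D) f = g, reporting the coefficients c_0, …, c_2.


D^0 f = -(1/2)x^4 + 3x^3 + 4x^2
D^1 f = -2x^3 + 9x^2 + 8x
D^2 f = -6x^2 + 18x + 8
matching coefficients of g against c_0 f + c_1 Df + … from the top degree down determines the c_i
solution: c_0 = -1, c_1 = 3/2, c_2 = 1

c_0 = -1, c_1 = 3/2, c_2 = 1


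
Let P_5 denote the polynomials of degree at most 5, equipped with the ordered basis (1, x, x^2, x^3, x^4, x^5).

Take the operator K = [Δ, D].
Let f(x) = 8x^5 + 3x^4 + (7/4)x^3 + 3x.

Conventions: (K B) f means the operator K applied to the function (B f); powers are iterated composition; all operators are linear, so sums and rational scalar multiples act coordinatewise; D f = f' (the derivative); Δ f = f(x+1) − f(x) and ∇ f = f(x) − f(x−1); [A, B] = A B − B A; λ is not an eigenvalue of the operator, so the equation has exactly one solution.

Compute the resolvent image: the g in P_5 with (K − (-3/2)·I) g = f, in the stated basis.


the image equals g(x) = (16/3)x^5 + 2x^4 + (7/6)x^3 + 2x

write g with unknown coordinates in the stated basis and equate coefficients in (K − (-3/2)·I) g = f
solving from the highest basis element down gives g = (16/3)x^5 + 2x^4 + (7/6)x^3 + 2x
check: K g = 0
so K g − (-3/2)·g = 8x^5 + 3x^4 + (7/4)x^3 + 3x = f ✓


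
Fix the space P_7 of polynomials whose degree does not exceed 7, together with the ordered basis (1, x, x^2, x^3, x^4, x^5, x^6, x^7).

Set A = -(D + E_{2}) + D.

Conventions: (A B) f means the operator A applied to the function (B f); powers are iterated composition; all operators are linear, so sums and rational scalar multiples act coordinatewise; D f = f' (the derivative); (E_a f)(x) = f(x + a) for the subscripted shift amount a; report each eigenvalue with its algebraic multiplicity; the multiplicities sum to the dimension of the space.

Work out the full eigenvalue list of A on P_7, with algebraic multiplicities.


λ = -1 (multiplicity 8)

image of 1: -1
image of x: -x - 2
image of x^2: -x^2 - 4x - 4
image of x^3: -x^3 - 6x^2 - 12x - 8
image of x^4: -x^4 - 8x^3 - 24x^2 - 32x - 16
image of x^5: -x^5 - 10x^4 - 40x^3 - 80x^2 - 80x - 32
image of x^6: -x^6 - 12x^5 - 60x^4 - 160x^3 - 240x^2 - 192x - 64
image of x^7: -x^7 - 14x^6 - 84x^5 - 280x^4 - 560x^3 - 672x^2 - 448x - 128
the matrix is upper triangular; its diagonal is (-1, -1, -1, -1, -1, -1, -1, -1)
for a triangular matrix the eigenvalues are the diagonal entries, with algebraic multiplicity their repetition count


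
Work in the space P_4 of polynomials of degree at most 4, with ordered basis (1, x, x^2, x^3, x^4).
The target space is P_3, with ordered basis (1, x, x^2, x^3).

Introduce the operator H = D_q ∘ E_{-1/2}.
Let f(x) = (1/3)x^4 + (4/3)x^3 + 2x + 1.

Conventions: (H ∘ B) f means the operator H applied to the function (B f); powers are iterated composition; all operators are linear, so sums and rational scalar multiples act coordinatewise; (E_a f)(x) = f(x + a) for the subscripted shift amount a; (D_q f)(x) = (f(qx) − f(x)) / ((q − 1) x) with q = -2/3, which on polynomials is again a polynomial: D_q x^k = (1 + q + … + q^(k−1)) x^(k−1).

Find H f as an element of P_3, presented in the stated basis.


the image equals g(x) = (13/81)x^3 + (14/27)x^2 - (1/2)x + 17/6

E_{-1/2} f = (1/3)x^4 + (2/3)x^3 - (3/2)x^2 + (17/6)x - 7/48
D_q E_{-1/2} f = (13/81)x^3 + (14/27)x^2 - (1/2)x + 17/6


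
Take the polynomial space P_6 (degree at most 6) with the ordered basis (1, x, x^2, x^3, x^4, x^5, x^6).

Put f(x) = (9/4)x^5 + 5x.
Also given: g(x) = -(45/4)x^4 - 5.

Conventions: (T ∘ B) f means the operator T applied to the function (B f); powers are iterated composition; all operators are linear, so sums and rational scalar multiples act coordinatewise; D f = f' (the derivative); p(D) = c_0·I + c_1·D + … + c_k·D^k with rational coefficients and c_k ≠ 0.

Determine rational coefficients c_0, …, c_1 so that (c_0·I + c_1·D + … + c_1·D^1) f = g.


p(D) = -D, i.e. c_0 = 0, c_1 = -1

D^0 f = (9/4)x^5 + 5x
D^1 f = (45/4)x^4 + 5
matching coefficients of g against c_0 f + c_1 Df + … from the top degree down determines the c_i
solution: c_0 = 0, c_1 = -1


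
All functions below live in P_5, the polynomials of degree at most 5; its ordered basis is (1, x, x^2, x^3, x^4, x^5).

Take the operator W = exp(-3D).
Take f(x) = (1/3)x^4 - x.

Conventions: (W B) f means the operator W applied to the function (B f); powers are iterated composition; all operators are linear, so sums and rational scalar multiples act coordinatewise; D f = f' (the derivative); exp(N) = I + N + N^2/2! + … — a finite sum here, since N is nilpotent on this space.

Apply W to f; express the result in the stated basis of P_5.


order-1 term: -4x^3 + 3
order-2 term: 18x^2
order-3 term: -36x
order-4 term: 27
the series for exp(-3D) f terminates at order 4
exp(-3D) f = (1/3)x^4 - 4x^3 + 18x^2 - 37x + 30

the result is g(x) = (1/3)x^4 - 4x^3 + 18x^2 - 37x + 30


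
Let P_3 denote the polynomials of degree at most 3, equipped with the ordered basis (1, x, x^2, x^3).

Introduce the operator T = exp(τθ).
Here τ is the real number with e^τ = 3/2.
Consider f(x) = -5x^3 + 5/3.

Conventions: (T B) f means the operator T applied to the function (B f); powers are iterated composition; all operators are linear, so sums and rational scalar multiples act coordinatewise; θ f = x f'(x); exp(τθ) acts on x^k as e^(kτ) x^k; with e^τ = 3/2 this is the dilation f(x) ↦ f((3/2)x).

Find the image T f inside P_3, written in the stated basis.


the image equals g(x) = -(135/8)x^3 + 5/3

exp(τθ) x^k = e^(kτ) x^k; with e^τ = 3/2 this sends x^k to (3/2)^k x^k
x^3 ↦ 27/8 x^3
applying this coordinatewise to f: exp(τθ) f = -(135/8)x^3 + 5/3


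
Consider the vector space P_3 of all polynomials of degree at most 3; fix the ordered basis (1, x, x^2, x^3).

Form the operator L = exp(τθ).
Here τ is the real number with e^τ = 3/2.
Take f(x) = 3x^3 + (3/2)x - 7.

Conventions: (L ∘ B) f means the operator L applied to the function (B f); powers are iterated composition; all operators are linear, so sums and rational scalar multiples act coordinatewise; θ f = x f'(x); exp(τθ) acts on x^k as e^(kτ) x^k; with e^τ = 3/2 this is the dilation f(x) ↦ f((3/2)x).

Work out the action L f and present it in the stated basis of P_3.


exp(τθ) x^k = e^(kτ) x^k; with e^τ = 3/2 this sends x^k to (3/2)^k x^k
x ↦ 3/2 x
x^3 ↦ 27/8 x^3
applying this coordinatewise to f: exp(τθ) f = (81/8)x^3 + (9/4)x - 7

g(x) = (81/8)x^3 + (9/4)x - 7


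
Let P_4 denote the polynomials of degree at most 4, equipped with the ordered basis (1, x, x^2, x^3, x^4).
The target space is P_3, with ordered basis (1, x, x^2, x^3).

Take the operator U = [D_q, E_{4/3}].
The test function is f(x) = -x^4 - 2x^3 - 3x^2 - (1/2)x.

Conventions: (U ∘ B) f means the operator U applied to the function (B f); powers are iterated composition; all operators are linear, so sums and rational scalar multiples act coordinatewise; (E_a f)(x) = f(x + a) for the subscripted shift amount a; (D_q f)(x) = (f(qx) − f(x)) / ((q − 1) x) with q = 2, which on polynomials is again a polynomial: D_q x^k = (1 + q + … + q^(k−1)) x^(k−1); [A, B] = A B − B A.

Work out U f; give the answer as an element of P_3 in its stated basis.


E_{4/3} f = -x^4 - (22/3)x^3 - (65/3)x^2 - (1547/54)x - 1126/81
D_q E_{4/3} f = -15x^3 - (154/3)x^2 - 65x - 1547/54
D_q f = -15x^3 - 14x^2 - 9x - 1/2
E_{4/3} D_q f = -15x^3 - 74x^2 - (379/3)x - 1313/18
[D_q, E_{4/3}] f = (68/3)x^2 + (184/3)x + 1196/27

the result is g(x) = (68/3)x^2 + (184/3)x + 1196/27
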